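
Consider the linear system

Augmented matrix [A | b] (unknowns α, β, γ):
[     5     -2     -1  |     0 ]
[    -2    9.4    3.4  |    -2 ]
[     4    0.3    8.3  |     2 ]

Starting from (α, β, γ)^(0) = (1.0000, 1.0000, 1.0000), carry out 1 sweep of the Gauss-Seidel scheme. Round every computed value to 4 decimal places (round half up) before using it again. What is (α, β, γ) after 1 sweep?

Iteration 1:
  α = (0 - (-2)·1.0000 - (-1)·1.0000) / (5) = 0.6000
  β = (-2 - (-2)·0.6000 - (3.4)·1.0000) / (9.4) = -0.4468
  γ = (2 - (4)·0.6000 - (0.3)·-0.4468) / (8.3) = -0.0320

(0.6000, -0.4468, -0.0320)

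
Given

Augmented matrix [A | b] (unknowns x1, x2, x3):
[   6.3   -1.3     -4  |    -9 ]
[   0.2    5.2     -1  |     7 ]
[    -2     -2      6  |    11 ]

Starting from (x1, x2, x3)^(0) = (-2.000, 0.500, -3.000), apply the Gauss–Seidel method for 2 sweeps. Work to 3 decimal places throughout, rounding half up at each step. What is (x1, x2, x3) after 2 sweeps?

Iteration 1:
  x1 = (-9 - (-1.3)·0.500 - (-4)·-3.000) / (6.3) = -3.230
  x2 = (7 - (0.2)·-3.230 - (-1)·-3.000) / (5.2) = 0.893
  x3 = (11 - (-2)·-3.230 - (-2)·0.893) / (6) = 1.054
Iteration 2:
  x1 = (-9 - (-1.3)·0.893 - (-4)·1.054) / (6.3) = -0.575
  x2 = (7 - (0.2)·-0.575 - (-1)·1.054) / (5.2) = 1.571
  x3 = (11 - (-2)·-0.575 - (-2)·1.571) / (6) = 2.165

(-0.575, 1.571, 2.165)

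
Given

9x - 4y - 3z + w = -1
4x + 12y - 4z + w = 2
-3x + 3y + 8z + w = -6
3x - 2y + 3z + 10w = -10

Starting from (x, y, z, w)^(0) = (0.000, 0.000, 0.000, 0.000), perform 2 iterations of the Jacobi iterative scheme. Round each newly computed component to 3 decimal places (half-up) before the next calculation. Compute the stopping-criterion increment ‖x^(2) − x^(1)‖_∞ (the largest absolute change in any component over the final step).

0.292

Iteration 1:
  x = (-1 - (-4)·0.000 - (-3)·0.000 - (1)·0.000) / (9) = -0.111
  y = (2 - (4)·0.000 - (-4)·0.000 - (1)·0.000) / (12) = 0.167
  z = (-6 - (-3)·0.000 - (3)·0.000 - (1)·0.000) / (8) = -0.750
  w = (-10 - (3)·0.000 - (-2)·0.000 - (3)·0.000) / (10) = -1.000
Iteration 2:
  x = (-1 - (-4)·0.167 - (-3)·-0.750 - (1)·-1.000) / (9) = -0.176
  y = (2 - (4)·-0.111 - (-4)·-0.750 - (1)·-1.000) / (12) = 0.037
  z = (-6 - (-3)·-0.111 - (3)·0.167 - (1)·-1.000) / (8) = -0.729
  w = (-10 - (3)·-0.111 - (-2)·0.167 - (3)·-0.750) / (10) = -0.708
Change: (-0.065, -0.130, 0.021, 0.292) → max |·| = 0.292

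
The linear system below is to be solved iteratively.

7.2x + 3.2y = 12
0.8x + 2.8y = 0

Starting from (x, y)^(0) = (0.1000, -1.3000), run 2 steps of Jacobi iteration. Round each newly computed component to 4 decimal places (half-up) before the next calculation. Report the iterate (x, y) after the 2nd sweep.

(1.6794, -0.6413)

Iteration 1:
  x = (12 - (3.2)·-1.3000) / (7.2) = 2.2444
  y = (0 - (0.8)·0.1000) / (2.8) = -0.0286
Iteration 2:
  x = (12 - (3.2)·-0.0286) / (7.2) = 1.6794
  y = (0 - (0.8)·2.2444) / (2.8) = -0.6413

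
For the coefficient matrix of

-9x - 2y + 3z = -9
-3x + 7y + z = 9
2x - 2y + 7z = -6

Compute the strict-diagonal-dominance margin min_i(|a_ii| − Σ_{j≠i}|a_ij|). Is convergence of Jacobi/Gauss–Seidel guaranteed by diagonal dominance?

row 1: |-9| − (2+3) = 4
row 2: |7| − (3+1) = 3
row 3: |7| − (2+2) = 3
minimum over rows = 3 → strictly diagonally dominant (convergence guaranteed)

3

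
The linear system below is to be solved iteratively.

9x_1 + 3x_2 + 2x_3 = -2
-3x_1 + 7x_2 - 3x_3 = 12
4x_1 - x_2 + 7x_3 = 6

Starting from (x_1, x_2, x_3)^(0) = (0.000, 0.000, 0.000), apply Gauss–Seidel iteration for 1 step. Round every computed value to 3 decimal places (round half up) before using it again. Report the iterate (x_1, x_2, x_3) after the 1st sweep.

(-0.222, 1.619, 1.215)

Iteration 1:
  x_1 = (-2 - (3)·0.000 - (2)·0.000) / (9) = -0.222
  x_2 = (12 - (-3)·-0.222 - (-3)·0.000) / (7) = 1.619
  x_3 = (6 - (4)·-0.222 - (-1)·1.619) / (7) = 1.215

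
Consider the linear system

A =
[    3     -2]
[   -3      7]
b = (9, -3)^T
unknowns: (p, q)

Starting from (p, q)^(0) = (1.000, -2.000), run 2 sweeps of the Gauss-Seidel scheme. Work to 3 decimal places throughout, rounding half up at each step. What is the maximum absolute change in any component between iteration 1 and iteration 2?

1.524

Iteration 1:
  p = (9 - (-2)·-2.000) / (3) = 1.667
  q = (-3 - (-3)·1.667) / (7) = 0.286
Iteration 2:
  p = (9 - (-2)·0.286) / (3) = 3.191
  q = (-3 - (-3)·3.191) / (7) = 0.939
Change: (1.524, 0.653) → max |·| = 1.524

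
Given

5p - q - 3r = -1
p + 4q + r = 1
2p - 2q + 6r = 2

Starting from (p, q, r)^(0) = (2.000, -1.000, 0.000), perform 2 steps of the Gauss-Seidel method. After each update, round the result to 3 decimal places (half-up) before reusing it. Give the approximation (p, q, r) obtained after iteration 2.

Iteration 1:
  p = (-1 - (-1)·-1.000 - (-3)·0.000) / (5) = -0.400
  q = (1 - (1)·-0.400 - (1)·0.000) / (4) = 0.350
  r = (2 - (2)·-0.400 - (-2)·0.350) / (6) = 0.583
Iteration 2:
  p = (-1 - (-1)·0.350 - (-3)·0.583) / (5) = 0.220
  q = (1 - (1)·0.220 - (1)·0.583) / (4) = 0.049
  r = (2 - (2)·0.220 - (-2)·0.049) / (6) = 0.276

(0.220, 0.049, 0.276)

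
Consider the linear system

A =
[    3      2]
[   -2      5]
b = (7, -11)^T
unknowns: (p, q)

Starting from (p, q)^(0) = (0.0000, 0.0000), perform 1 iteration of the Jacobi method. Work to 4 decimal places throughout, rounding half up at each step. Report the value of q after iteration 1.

Iteration 1:
  p = (7 - (2)·0.0000) / (3) = 2.3333
  q = (-11 - (-2)·0.0000) / (5) = -2.2000

-2.2000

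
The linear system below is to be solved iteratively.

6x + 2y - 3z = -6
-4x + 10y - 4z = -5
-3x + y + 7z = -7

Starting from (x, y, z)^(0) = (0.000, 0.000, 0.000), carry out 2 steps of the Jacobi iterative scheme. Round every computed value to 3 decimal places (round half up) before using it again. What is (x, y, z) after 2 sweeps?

(-1.333, -1.300, -1.357)

Iteration 1:
  x = (-6 - (2)·0.000 - (-3)·0.000) / (6) = -1.000
  y = (-5 - (-4)·0.000 - (-4)·0.000) / (10) = -0.500
  z = (-7 - (-3)·0.000 - (1)·0.000) / (7) = -1.000
Iteration 2:
  x = (-6 - (2)·-0.500 - (-3)·-1.000) / (6) = -1.333
  y = (-5 - (-4)·-1.000 - (-4)·-1.000) / (10) = -1.300
  z = (-7 - (-3)·-1.000 - (1)·-0.500) / (7) = -1.357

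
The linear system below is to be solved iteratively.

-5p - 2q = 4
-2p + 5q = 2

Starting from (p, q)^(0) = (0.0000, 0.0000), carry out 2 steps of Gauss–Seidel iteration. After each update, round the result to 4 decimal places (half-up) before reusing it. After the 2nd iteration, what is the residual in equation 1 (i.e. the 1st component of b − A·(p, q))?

Iteration 1:
  p = (4 - (-2)·0.0000) / (-5) = -0.8000
  q = (2 - (-2)·-0.8000) / (5) = 0.0800
Iteration 2:
  p = (4 - (-2)·0.0800) / (-5) = -0.8320
  q = (2 - (-2)·-0.8320) / (5) = 0.0672
Residual b − A·x = (-0.0256, 0.0000)

-0.0256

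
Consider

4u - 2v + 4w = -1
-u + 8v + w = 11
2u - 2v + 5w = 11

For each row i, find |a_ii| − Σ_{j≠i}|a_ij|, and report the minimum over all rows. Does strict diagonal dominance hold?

-2

row 1: |4| − (2+4) = -2
row 2: |8| − (1+1) = 6
row 3: |5| − (2+2) = 1
minimum over rows = -2 → not strictly diagonally dominant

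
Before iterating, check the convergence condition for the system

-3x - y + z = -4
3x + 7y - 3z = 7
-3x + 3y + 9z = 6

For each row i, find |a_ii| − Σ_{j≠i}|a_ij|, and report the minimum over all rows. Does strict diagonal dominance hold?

row 1: |-3| − (1+1) = 1
row 2: |7| − (3+3) = 1
row 3: |9| − (3+3) = 3
minimum over rows = 1 → strictly diagonally dominant (convergence guaranteed)

1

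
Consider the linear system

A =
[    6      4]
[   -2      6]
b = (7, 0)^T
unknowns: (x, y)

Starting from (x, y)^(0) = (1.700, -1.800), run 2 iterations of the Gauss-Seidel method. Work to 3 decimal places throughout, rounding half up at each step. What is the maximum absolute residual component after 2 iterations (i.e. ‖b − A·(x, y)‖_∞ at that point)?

2.298

Iteration 1:
  x = (7 - (4)·-1.800) / (6) = 2.367
  y = (0 - (-2)·2.367) / (6) = 0.789
Iteration 2:
  x = (7 - (4)·0.789) / (6) = 0.641
  y = (0 - (-2)·0.641) / (6) = 0.214
Residual b − A·x = (2.298, -0.002); ∞-norm = 2.298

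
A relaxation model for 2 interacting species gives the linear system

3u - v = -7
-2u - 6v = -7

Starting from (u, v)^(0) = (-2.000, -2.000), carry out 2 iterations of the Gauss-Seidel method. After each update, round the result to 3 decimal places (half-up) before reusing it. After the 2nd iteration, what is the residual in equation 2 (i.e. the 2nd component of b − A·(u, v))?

Iteration 1:
  u = (-7 - (-1)·-2.000) / (3) = -3.000
  v = (-7 - (-2)·-3.000) / (-6) = 2.167
Iteration 2:
  u = (-7 - (-1)·2.167) / (3) = -1.611
  v = (-7 - (-2)·-1.611) / (-6) = 1.704
Residual b − A·x = (-0.463, 0.002)

0.002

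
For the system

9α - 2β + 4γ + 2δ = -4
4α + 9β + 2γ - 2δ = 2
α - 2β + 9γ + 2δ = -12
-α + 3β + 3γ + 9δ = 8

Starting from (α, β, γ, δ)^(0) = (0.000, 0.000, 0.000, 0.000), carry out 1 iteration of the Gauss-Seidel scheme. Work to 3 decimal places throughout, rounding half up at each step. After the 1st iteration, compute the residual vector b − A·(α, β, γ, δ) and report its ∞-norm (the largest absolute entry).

4.572

Iteration 1:
  α = (-4 - (-2)·0.000 - (4)·0.000 - (2)·0.000) / (9) = -0.444
  β = (2 - (4)·-0.444 - (2)·0.000 - (-2)·0.000) / (9) = 0.420
  γ = (-12 - (1)·-0.444 - (-2)·0.420 - (2)·0.000) / (9) = -1.191
  δ = (8 - (-1)·-0.444 - (3)·0.420 - (3)·-1.191) / (9) = 1.097
Residual b − A·x = (3.406, 4.572, -2.191, -0.004); ∞-norm = 4.572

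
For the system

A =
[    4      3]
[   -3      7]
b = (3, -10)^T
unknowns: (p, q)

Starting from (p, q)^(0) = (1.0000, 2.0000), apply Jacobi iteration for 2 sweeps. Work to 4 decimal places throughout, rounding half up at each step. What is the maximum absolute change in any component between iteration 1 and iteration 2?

2.2500

Iteration 1:
  p = (3 - (3)·2.0000) / (4) = -0.7500
  q = (-10 - (-3)·1.0000) / (7) = -1.0000
Iteration 2:
  p = (3 - (3)·-1.0000) / (4) = 1.5000
  q = (-10 - (-3)·-0.7500) / (7) = -1.7500
Change: (2.2500, -0.7500) → max |·| = 2.2500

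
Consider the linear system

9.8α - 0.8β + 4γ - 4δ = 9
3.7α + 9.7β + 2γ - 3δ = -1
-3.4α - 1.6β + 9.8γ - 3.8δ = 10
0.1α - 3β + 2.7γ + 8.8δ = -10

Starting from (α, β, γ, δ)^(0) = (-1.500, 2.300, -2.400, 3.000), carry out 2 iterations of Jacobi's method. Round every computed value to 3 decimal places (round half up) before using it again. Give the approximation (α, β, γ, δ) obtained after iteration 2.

Iteration 1:
  α = (9 - (-0.8)·2.300 - (4)·-2.400 - (-4)·3.000) / (9.8) = 3.310
  β = (-1 - (3.7)·-1.500 - (2)·-2.400 - (-3)·3.000) / (9.7) = 1.892
  γ = (10 - (-3.4)·-1.500 - (-1.6)·2.300 - (-3.8)·3.000) / (9.8) = 2.039
  δ = (-10 - (0.1)·-1.500 - (-3)·2.300 - (2.7)·-2.400) / (8.8) = 0.401
Iteration 2:
  α = (9 - (-0.8)·1.892 - (4)·2.039 - (-4)·0.401) / (9.8) = 0.404
  β = (-1 - (3.7)·3.310 - (2)·2.039 - (-3)·0.401) / (9.7) = -1.662
  γ = (10 - (-3.4)·3.310 - (-1.6)·1.892 - (-3.8)·0.401) / (9.8) = 2.633
  δ = (-10 - (0.1)·3.310 - (-3)·1.892 - (2.7)·2.039) / (8.8) = -1.155

(0.404, -1.662, 2.633, -1.155)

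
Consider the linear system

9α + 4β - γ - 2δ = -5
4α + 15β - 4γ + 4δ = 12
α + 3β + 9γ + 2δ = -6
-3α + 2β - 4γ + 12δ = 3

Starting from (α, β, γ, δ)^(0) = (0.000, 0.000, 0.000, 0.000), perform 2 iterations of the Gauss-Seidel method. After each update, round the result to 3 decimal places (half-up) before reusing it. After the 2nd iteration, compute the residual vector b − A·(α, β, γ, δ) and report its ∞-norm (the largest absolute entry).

Iteration 1:
  α = (-5 - (4)·0.000 - (-1)·0.000 - (-2)·0.000) / (9) = -0.556
  β = (12 - (4)·-0.556 - (-4)·0.000 - (4)·0.000) / (15) = 0.948
  γ = (-6 - (1)·-0.556 - (3)·0.948 - (2)·0.000) / (9) = -0.921
  δ = (3 - (-3)·-0.556 - (2)·0.948 - (-4)·-0.921) / (12) = -0.354
Iteration 2:
  α = (-5 - (4)·0.948 - (-1)·-0.921 - (-2)·-0.354) / (9) = -1.158
  β = (12 - (4)·-1.158 - (-4)·-0.921 - (4)·-0.354) / (15) = 0.958
  γ = (-6 - (1)·-1.158 - (3)·0.958 - (2)·-0.354) / (9) = -0.779
  δ = (3 - (-3)·-1.158 - (2)·0.958 - (-4)·-0.779) / (12) = -0.459
Residual b − A·x = (-0.107, 0.982, 0.213, 0.002); ∞-norm = 0.982

0.982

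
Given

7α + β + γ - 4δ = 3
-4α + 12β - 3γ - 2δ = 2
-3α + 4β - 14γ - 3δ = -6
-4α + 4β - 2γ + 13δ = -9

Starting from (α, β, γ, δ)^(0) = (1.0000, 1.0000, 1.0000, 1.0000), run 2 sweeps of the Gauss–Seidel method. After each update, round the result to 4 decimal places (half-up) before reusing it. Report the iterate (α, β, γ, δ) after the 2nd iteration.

Iteration 1:
  α = (3 - (1)·1.0000 - (1)·1.0000 - (-4)·1.0000) / (7) = 0.7143
  β = (2 - (-4)·0.7143 - (-3)·1.0000 - (-2)·1.0000) / (12) = 0.8214
  γ = (-6 - (-3)·0.7143 - (4)·0.8214 - (-3)·1.0000) / (-14) = 0.2959
  δ = (-9 - (-4)·0.7143 - (4)·0.8214 - (-2)·0.2959) / (13) = -0.6797
Iteration 2:
  α = (3 - (1)·0.8214 - (1)·0.2959 - (-4)·-0.6797) / (7) = -0.1194
  β = (2 - (-4)·-0.1194 - (-3)·0.2959 - (-2)·-0.6797) / (12) = 0.0876
  γ = (-6 - (-3)·-0.1194 - (4)·0.0876 - (-3)·-0.6797) / (-14) = 0.6248
  δ = (-9 - (-4)·-0.1194 - (4)·0.0876 - (-2)·0.6248) / (13) = -0.6599

(-0.1194, 0.0876, 0.6248, -0.6599)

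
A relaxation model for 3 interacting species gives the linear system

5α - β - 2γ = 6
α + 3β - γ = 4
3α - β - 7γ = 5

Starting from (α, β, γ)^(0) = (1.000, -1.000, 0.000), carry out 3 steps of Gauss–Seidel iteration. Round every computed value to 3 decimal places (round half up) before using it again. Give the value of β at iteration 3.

0.821

Iteration 1:
  α = (6 - (-1)·-1.000 - (-2)·0.000) / (5) = 1.000
  β = (4 - (1)·1.000 - (-1)·0.000) / (3) = 1.000
  γ = (5 - (3)·1.000 - (-1)·1.000) / (-7) = -0.429
Iteration 2:
  α = (6 - (-1)·1.000 - (-2)·-0.429) / (5) = 1.228
  β = (4 - (1)·1.228 - (-1)·-0.429) / (3) = 0.781
  γ = (5 - (3)·1.228 - (-1)·0.781) / (-7) = -0.300
Iteration 3:
  α = (6 - (-1)·0.781 - (-2)·-0.300) / (5) = 1.236
  β = (4 - (1)·1.236 - (-1)·-0.300) / (3) = 0.821
  γ = (5 - (3)·1.236 - (-1)·0.821) / (-7) = -0.302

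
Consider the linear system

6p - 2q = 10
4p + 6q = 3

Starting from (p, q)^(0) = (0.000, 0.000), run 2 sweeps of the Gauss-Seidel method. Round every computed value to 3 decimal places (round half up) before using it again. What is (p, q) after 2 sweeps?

Iteration 1:
  p = (10 - (-2)·0.000) / (6) = 1.667
  q = (3 - (4)·1.667) / (6) = -0.611
Iteration 2:
  p = (10 - (-2)·-0.611) / (6) = 1.463
  q = (3 - (4)·1.463) / (6) = -0.475

(1.463, -0.475)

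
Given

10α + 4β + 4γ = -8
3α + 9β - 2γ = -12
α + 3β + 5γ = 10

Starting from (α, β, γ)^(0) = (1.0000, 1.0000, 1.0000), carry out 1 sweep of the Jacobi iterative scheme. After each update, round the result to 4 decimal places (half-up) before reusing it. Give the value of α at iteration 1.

Iteration 1:
  α = (-8 - (4)·1.0000 - (4)·1.0000) / (10) = -1.6000
  β = (-12 - (3)·1.0000 - (-2)·1.0000) / (9) = -1.4444
  γ = (10 - (1)·1.0000 - (3)·1.0000) / (5) = 1.2000

-1.6000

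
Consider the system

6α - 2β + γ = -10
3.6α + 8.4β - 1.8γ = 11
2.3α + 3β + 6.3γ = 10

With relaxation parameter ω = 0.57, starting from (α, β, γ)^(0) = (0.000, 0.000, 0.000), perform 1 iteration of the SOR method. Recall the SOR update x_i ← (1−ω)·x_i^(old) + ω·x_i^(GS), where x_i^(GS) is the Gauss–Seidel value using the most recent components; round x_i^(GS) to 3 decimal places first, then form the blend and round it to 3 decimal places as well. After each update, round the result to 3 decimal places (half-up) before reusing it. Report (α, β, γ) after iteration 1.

Iteration 1:
  α: GS value = (-10 - (-2)·0.000 - (1)·0.000) / (6) = -1.667;  α ← (1−ω)·0.000 + ω·-1.667 = -0.950
  β: GS value = (11 - (3.6)·-0.950 - (-1.8)·0.000) / (8.4) = 1.717;  β ← (1−ω)·0.000 + ω·1.717 = 0.979
  γ: GS value = (10 - (2.3)·-0.950 - (3)·0.979) / (6.3) = 1.468;  γ ← (1−ω)·0.000 + ω·1.468 = 0.837

(-0.950, 0.979, 0.837)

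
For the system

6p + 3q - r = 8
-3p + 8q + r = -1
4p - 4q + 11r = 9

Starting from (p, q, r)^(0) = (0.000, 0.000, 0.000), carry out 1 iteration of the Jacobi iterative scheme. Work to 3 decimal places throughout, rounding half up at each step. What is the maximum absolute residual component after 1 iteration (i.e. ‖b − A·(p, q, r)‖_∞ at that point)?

Iteration 1:
  p = (8 - (3)·0.000 - (-1)·0.000) / (6) = 1.333
  q = (-1 - (-3)·0.000 - (1)·0.000) / (8) = -0.125
  r = (9 - (4)·0.000 - (-4)·0.000) / (11) = 0.818
Residual b − A·x = (1.195, 3.181, -5.830); ∞-norm = 5.830

5.830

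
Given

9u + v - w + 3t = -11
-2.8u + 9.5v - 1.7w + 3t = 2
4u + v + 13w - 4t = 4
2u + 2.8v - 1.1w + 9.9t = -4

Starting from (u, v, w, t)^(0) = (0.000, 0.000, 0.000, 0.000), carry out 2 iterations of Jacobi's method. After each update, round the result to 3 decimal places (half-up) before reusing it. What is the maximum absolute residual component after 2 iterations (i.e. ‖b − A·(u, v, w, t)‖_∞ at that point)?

0.484

Iteration 1:
  u = (-11 - (1)·0.000 - (-1)·0.000 - (3)·0.000) / (9) = -1.222
  v = (2 - (-2.8)·0.000 - (-1.7)·0.000 - (3)·0.000) / (9.5) = 0.211
  w = (4 - (4)·0.000 - (1)·0.000 - (-4)·0.000) / (13) = 0.308
  t = (-4 - (2)·0.000 - (2.8)·0.000 - (-1.1)·0.000) / (9.9) = -0.404
Iteration 2:
  u = (-11 - (1)·0.211 - (-1)·0.308 - (3)·-0.404) / (9) = -1.077
  v = (2 - (-2.8)·-1.222 - (-1.7)·0.308 - (3)·-0.404) / (9.5) = 0.033
  w = (4 - (4)·-1.222 - (1)·0.211 - (-4)·-0.404) / (13) = 0.543
  t = (-4 - (2)·-1.222 - (2.8)·0.211 - (-1.1)·0.308) / (9.9) = -0.183
Residual b − A·x = (-0.248, 0.143, 0.484, 0.471); ∞-norm = 0.484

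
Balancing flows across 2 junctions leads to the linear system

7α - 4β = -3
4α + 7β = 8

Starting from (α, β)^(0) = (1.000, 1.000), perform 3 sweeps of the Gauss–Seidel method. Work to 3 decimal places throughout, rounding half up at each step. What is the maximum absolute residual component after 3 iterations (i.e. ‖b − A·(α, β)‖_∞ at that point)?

Iteration 1:
  α = (-3 - (-4)·1.000) / (7) = 0.143
  β = (8 - (4)·0.143) / (7) = 1.061
Iteration 2:
  α = (-3 - (-4)·1.061) / (7) = 0.178
  β = (8 - (4)·0.178) / (7) = 1.041
Iteration 3:
  α = (-3 - (-4)·1.041) / (7) = 0.166
  β = (8 - (4)·0.166) / (7) = 1.048
Residual b − A·x = (0.030, 0.000); ∞-norm = 0.030

0.030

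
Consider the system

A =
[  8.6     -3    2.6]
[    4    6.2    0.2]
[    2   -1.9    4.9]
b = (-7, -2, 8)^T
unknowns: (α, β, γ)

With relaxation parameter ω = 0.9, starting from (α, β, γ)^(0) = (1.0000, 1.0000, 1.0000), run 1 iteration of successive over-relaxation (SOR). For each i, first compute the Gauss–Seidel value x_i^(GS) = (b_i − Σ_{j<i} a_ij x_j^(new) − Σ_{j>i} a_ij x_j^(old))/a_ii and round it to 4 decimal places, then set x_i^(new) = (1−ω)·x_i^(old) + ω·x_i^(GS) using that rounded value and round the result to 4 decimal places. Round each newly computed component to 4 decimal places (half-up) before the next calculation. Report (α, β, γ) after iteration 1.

Iteration 1:
  α: GS value = (-7 - (-3)·1.0000 - (2.6)·1.0000) / (8.6) = -0.7674;  α ← (1−ω)·1.0000 + ω·-0.7674 = -0.5907
  β: GS value = (-2 - (4)·-0.5907 - (0.2)·1.0000) / (6.2) = 0.0263;  β ← (1−ω)·1.0000 + ω·0.0263 = 0.1237
  γ: GS value = (8 - (2)·-0.5907 - (-1.9)·0.1237) / (4.9) = 1.9217;  γ ← (1−ω)·1.0000 + ω·1.9217 = 1.8295

(-0.5907, 0.1237, 1.8295)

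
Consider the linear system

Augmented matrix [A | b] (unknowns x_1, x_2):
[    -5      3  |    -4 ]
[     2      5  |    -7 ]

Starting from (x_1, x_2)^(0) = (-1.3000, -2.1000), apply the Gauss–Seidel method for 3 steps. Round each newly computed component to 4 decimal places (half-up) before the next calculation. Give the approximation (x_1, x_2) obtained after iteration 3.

Iteration 1:
  x_1 = (-4 - (3)·-2.1000) / (-5) = -0.4600
  x_2 = (-7 - (2)·-0.4600) / (5) = -1.2160
Iteration 2:
  x_1 = (-4 - (3)·-1.2160) / (-5) = 0.0704
  x_2 = (-7 - (2)·0.0704) / (5) = -1.4282
Iteration 3:
  x_1 = (-4 - (3)·-1.4282) / (-5) = -0.0569
  x_2 = (-7 - (2)·-0.0569) / (5) = -1.3772

(-0.0569, -1.3772)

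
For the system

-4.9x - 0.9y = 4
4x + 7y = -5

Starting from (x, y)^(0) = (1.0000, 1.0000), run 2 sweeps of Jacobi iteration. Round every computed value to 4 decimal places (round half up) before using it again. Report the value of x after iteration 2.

-0.5802

Iteration 1:
  x = (4 - (-0.9)·1.0000) / (-4.9) = -1.0000
  y = (-5 - (4)·1.0000) / (7) = -1.2857
Iteration 2:
  x = (4 - (-0.9)·-1.2857) / (-4.9) = -0.5802
  y = (-5 - (4)·-1.0000) / (7) = -0.1429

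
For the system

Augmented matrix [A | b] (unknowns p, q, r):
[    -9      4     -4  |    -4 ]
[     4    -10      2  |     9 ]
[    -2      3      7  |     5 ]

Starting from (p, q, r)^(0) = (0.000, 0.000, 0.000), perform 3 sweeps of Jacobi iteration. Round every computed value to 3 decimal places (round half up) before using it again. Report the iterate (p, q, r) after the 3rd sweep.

Iteration 1:
  p = (-4 - (4)·0.000 - (-4)·0.000) / (-9) = 0.444
  q = (9 - (4)·0.000 - (2)·0.000) / (-10) = -0.900
  r = (5 - (-2)·0.000 - (3)·0.000) / (7) = 0.714
Iteration 2:
  p = (-4 - (4)·-0.900 - (-4)·0.714) / (-9) = -0.273
  q = (9 - (4)·0.444 - (2)·0.714) / (-10) = -0.580
  r = (5 - (-2)·0.444 - (3)·-0.900) / (7) = 1.227
Iteration 3:
  p = (-4 - (4)·-0.580 - (-4)·1.227) / (-9) = -0.359
  q = (9 - (4)·-0.273 - (2)·1.227) / (-10) = -0.764
  r = (5 - (-2)·-0.273 - (3)·-0.580) / (7) = 0.885

(-0.359, -0.764, 0.885)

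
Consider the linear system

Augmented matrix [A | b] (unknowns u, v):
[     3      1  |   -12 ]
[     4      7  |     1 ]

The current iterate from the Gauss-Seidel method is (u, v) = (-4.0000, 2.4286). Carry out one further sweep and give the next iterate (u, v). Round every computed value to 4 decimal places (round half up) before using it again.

(-4.8095, 2.8911)

One sweep:
  u = (-12 - (1)·2.4286) / (3) = -4.8095
  v = (1 - (4)·-4.8095) / (7) = 2.8911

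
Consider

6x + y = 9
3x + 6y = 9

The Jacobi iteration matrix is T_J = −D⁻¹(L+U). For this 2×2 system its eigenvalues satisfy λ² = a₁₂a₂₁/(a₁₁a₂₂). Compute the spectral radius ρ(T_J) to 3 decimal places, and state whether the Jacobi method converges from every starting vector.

0.289

a₁₂a₂₁/(a₁₁a₂₂) = (1)·(3) / ((6)·(6)) = 0.083333
ρ = √|0.083333| = √0.083333 = 0.289
ρ < 1, so Jacobi converges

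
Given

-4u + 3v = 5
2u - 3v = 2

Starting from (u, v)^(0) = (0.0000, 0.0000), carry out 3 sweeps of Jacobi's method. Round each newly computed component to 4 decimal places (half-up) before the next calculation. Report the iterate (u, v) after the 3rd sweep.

(-2.3750, -1.8333)

Iteration 1:
  u = (5 - (3)·0.0000) / (-4) = -1.2500
  v = (2 - (2)·0.0000) / (-3) = -0.6667
Iteration 2:
  u = (5 - (3)·-0.6667) / (-4) = -1.7500
  v = (2 - (2)·-1.2500) / (-3) = -1.5000
Iteration 3:
  u = (5 - (3)·-1.5000) / (-4) = -2.3750
  v = (2 - (2)·-1.7500) / (-3) = -1.8333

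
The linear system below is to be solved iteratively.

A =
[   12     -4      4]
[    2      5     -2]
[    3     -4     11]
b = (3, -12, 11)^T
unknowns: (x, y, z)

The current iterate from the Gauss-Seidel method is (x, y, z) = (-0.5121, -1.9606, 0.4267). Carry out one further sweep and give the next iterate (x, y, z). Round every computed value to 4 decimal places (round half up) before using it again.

(-0.5458, -2.0110, 0.4176)

One sweep:
  x = (3 - (-4)·-1.9606 - (4)·0.4267) / (12) = -0.5458
  y = (-12 - (2)·-0.5458 - (-2)·0.4267) / (5) = -2.0110
  z = (11 - (3)·-0.5458 - (-4)·-2.0110) / (11) = 0.4176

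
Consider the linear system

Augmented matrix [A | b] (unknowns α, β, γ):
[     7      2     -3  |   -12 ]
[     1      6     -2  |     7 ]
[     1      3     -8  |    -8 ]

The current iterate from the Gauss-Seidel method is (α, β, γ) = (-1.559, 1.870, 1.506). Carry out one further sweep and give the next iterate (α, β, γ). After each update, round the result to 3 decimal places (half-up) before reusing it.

One sweep:
  α = (-12 - (2)·1.870 - (-3)·1.506) / (7) = -1.603
  β = (7 - (1)·-1.603 - (-2)·1.506) / (6) = 1.936
  γ = (-8 - (1)·-1.603 - (3)·1.936) / (-8) = 1.526

(-1.603, 1.936, 1.526)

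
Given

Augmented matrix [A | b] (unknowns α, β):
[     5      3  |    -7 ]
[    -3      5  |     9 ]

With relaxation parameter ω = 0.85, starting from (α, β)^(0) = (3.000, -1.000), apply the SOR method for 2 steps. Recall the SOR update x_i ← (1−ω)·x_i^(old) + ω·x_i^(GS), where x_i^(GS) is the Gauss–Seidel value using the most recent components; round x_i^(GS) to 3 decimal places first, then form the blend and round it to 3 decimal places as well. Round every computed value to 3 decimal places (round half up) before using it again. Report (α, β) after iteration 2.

(-1.869, 0.767)

Iteration 1:
  α: GS value = (-7 - (3)·-1.000) / (5) = -0.800;  α ← (1−ω)·3.000 + ω·-0.800 = -0.230
  β: GS value = (9 - (-3)·-0.230) / (5) = 1.662;  β ← (1−ω)·-1.000 + ω·1.662 = 1.263
Iteration 2:
  α: GS value = (-7 - (3)·1.263) / (5) = -2.158;  α ← (1−ω)·-0.230 + ω·-2.158 = -1.869
  β: GS value = (9 - (-3)·-1.869) / (5) = 0.679;  β ← (1−ω)·1.263 + ω·0.679 = 0.767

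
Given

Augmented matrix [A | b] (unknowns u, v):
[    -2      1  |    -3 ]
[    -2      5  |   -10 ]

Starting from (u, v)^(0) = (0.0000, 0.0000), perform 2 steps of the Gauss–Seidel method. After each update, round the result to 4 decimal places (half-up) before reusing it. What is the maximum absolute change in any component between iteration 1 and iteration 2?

0.7000

Iteration 1:
  u = (-3 - (1)·0.0000) / (-2) = 1.5000
  v = (-10 - (-2)·1.5000) / (5) = -1.4000
Iteration 2:
  u = (-3 - (1)·-1.4000) / (-2) = 0.8000
  v = (-10 - (-2)·0.8000) / (5) = -1.6800
Change: (-0.7000, -0.2800) → max |·| = 0.7000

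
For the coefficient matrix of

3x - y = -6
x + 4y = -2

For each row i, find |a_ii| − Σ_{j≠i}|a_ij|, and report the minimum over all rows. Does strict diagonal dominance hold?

2

row 1: |3| − (1) = 2
row 2: |4| − (1) = 3
minimum over rows = 2 → strictly diagonally dominant (convergence guaranteed)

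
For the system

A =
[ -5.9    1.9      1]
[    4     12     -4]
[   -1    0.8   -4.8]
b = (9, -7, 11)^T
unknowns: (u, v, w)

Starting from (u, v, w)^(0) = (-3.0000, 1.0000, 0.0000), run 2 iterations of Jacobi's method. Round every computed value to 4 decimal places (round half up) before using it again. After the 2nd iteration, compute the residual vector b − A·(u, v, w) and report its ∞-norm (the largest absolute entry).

2.5592

Iteration 1:
  u = (9 - (1.9)·1.0000 - (1)·0.0000) / (-5.9) = -1.2034
  v = (-7 - (4)·-3.0000 - (-4)·0.0000) / (12) = 0.4167
  w = (11 - (-1)·-3.0000 - (0.8)·1.0000) / (-4.8) = -1.5000
Iteration 2:
  u = (9 - (1.9)·0.4167 - (1)·-1.5000) / (-5.9) = -1.6455
  v = (-7 - (4)·-1.2034 - (-4)·-1.5000) / (12) = -0.6822
  w = (11 - (-1)·-1.2034 - (0.8)·0.4167) / (-4.8) = -1.9715
Residual b − A·x = (2.5592, -0.1176, 0.4371); ∞-norm = 2.5592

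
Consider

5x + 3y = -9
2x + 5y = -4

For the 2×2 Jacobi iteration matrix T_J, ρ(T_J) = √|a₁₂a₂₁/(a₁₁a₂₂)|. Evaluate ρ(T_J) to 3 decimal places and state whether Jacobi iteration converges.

a₁₂a₂₁/(a₁₁a₂₂) = (3)·(2) / ((5)·(5)) = 0.240000
ρ = √|0.240000| = √0.240000 = 0.490
ρ < 1, so Jacobi converges

0.490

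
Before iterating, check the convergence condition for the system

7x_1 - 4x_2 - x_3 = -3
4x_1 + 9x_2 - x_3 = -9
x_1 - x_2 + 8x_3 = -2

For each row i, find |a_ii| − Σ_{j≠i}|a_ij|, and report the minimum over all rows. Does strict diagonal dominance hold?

2

row 1: |7| − (4+1) = 2
row 2: |9| − (4+1) = 4
row 3: |8| − (1+1) = 6
minimum over rows = 2 → strictly diagonally dominant (convergence guaranteed)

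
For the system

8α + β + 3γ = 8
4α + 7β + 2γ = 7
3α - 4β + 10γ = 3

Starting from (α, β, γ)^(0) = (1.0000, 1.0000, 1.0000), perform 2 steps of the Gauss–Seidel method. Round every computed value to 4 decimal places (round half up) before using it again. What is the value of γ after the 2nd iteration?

Iteration 1:
  α = (8 - (1)·1.0000 - (3)·1.0000) / (8) = 0.5000
  β = (7 - (4)·0.5000 - (2)·1.0000) / (7) = 0.4286
  γ = (3 - (3)·0.5000 - (-4)·0.4286) / (10) = 0.3214
Iteration 2:
  α = (8 - (1)·0.4286 - (3)·0.3214) / (8) = 0.8259
  β = (7 - (4)·0.8259 - (2)·0.3214) / (7) = 0.4362
  γ = (3 - (3)·0.8259 - (-4)·0.4362) / (10) = 0.2267

0.2267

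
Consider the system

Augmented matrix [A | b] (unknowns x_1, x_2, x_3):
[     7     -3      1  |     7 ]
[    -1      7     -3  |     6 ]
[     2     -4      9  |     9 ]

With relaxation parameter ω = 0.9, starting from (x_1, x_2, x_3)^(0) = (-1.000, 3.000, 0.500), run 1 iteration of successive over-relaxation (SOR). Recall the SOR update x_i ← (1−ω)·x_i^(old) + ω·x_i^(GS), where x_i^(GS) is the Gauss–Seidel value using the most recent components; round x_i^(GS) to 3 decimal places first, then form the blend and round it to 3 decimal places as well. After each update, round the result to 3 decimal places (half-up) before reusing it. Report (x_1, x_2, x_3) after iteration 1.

(1.893, 1.508, 1.175)

Iteration 1:
  x_1: GS value = (7 - (-3)·3.000 - (1)·0.500) / (7) = 2.214;  x_1 ← (1−ω)·-1.000 + ω·2.214 = 1.893
  x_2: GS value = (6 - (-1)·1.893 - (-3)·0.500) / (7) = 1.342;  x_2 ← (1−ω)·3.000 + ω·1.342 = 1.508
  x_3: GS value = (9 - (2)·1.893 - (-4)·1.508) / (9) = 1.250;  x_3 ← (1−ω)·0.500 + ω·1.250 = 1.175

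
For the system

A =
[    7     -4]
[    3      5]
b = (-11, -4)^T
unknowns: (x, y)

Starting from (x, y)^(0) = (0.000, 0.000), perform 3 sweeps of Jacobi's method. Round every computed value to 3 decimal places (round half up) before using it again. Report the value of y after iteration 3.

Iteration 1:
  x = (-11 - (-4)·0.000) / (7) = -1.571
  y = (-4 - (3)·0.000) / (5) = -0.800
Iteration 2:
  x = (-11 - (-4)·-0.800) / (7) = -2.029
  y = (-4 - (3)·-1.571) / (5) = 0.143
Iteration 3:
  x = (-11 - (-4)·0.143) / (7) = -1.490
  y = (-4 - (3)·-2.029) / (5) = 0.417

0.417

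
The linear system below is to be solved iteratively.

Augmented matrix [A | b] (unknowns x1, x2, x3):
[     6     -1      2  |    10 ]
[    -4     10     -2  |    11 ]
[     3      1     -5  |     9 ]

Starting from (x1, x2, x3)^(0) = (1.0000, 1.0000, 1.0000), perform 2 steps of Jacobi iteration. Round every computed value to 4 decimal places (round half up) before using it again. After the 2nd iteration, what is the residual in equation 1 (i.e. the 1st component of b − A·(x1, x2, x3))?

Iteration 1:
  x1 = (10 - (-1)·1.0000 - (2)·1.0000) / (6) = 1.5000
  x2 = (11 - (-4)·1.0000 - (-2)·1.0000) / (10) = 1.7000
  x3 = (9 - (3)·1.0000 - (1)·1.0000) / (-5) = -1.0000
Iteration 2:
  x1 = (10 - (-1)·1.7000 - (2)·-1.0000) / (6) = 2.2833
  x2 = (11 - (-4)·1.5000 - (-2)·-1.0000) / (10) = 1.5000
  x3 = (9 - (3)·1.5000 - (1)·1.7000) / (-5) = -0.5600
Residual b − A·x = (-1.0798, 4.0132, -2.1499)

-1.0798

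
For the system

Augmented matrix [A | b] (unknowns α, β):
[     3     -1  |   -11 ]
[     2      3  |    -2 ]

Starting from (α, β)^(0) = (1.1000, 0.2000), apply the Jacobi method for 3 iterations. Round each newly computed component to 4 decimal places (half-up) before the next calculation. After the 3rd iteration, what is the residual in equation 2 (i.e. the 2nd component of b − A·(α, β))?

Iteration 1:
  α = (-11 - (-1)·0.2000) / (3) = -3.6000
  β = (-2 - (2)·1.1000) / (3) = -1.4000
Iteration 2:
  α = (-11 - (-1)·-1.4000) / (3) = -4.1333
  β = (-2 - (2)·-3.6000) / (3) = 1.7333
Iteration 3:
  α = (-11 - (-1)·1.7333) / (3) = -3.0889
  β = (-2 - (2)·-4.1333) / (3) = 2.0889
Residual b − A·x = (0.3556, -2.0889)

-2.0889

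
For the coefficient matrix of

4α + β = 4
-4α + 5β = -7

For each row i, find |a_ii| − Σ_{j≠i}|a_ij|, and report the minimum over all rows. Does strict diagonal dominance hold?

row 1: |4| − (1) = 3
row 2: |5| − (4) = 1
minimum over rows = 1 → strictly diagonally dominant (convergence guaranteed)

1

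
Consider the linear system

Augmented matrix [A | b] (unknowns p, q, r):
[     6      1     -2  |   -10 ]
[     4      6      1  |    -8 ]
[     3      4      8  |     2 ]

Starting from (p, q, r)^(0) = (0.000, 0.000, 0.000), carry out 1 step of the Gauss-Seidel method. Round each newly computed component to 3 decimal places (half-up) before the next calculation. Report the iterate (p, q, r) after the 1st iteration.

Iteration 1:
  p = (-10 - (1)·0.000 - (-2)·0.000) / (6) = -1.667
  q = (-8 - (4)·-1.667 - (1)·0.000) / (6) = -0.222
  r = (2 - (3)·-1.667 - (4)·-0.222) / (8) = 0.986

(-1.667, -0.222, 0.986)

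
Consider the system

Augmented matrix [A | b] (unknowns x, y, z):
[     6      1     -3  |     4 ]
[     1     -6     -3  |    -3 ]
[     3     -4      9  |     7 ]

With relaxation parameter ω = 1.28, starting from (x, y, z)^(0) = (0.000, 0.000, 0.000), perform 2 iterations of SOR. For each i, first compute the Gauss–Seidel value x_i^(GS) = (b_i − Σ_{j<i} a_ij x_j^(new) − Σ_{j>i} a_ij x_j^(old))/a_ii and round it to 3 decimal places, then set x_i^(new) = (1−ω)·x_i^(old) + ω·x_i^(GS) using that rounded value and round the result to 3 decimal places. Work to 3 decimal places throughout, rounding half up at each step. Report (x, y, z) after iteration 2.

(1.142, -0.050, 0.173)

Iteration 1:
  x: GS value = (4 - (1)·0.000 - (-3)·0.000) / (6) = 0.667;  x ← (1−ω)·0.000 + ω·0.667 = 0.854
  y: GS value = (-3 - (1)·0.854 - (-3)·0.000) / (-6) = 0.642;  y ← (1−ω)·0.000 + ω·0.642 = 0.822
  z: GS value = (7 - (3)·0.854 - (-4)·0.822) / (9) = 0.858;  z ← (1−ω)·0.000 + ω·0.858 = 1.098
Iteration 2:
  x: GS value = (4 - (1)·0.822 - (-3)·1.098) / (6) = 1.079;  x ← (1−ω)·0.854 + ω·1.079 = 1.142
  y: GS value = (-3 - (1)·1.142 - (-3)·1.098) / (-6) = 0.141;  y ← (1−ω)·0.822 + ω·0.141 = -0.050
  z: GS value = (7 - (3)·1.142 - (-4)·-0.050) / (9) = 0.375;  z ← (1−ω)·1.098 + ω·0.375 = 0.173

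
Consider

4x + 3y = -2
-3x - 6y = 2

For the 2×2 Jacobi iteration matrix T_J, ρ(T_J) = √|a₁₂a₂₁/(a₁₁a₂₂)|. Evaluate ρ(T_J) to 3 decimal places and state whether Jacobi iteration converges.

0.612

a₁₂a₂₁/(a₁₁a₂₂) = (3)·(-3) / ((4)·(-6)) = 0.375000
ρ = √|0.375000| = √0.375000 = 0.612
ρ < 1, so Jacobi converges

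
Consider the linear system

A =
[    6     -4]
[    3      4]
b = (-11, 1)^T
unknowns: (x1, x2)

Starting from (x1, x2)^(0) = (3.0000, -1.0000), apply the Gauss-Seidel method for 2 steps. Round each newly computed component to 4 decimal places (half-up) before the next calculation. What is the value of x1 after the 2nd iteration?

Iteration 1:
  x1 = (-11 - (-4)·-1.0000) / (6) = -2.5000
  x2 = (1 - (3)·-2.5000) / (4) = 2.1250
Iteration 2:
  x1 = (-11 - (-4)·2.1250) / (6) = -0.4167
  x2 = (1 - (3)·-0.4167) / (4) = 0.5625

-0.4167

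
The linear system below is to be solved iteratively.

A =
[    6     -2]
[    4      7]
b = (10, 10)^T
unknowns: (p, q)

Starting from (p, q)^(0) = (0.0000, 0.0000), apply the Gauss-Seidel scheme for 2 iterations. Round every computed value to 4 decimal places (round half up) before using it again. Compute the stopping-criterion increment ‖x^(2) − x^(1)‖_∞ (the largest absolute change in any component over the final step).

0.1587

Iteration 1:
  p = (10 - (-2)·0.0000) / (6) = 1.6667
  q = (10 - (4)·1.6667) / (7) = 0.4762
Iteration 2:
  p = (10 - (-2)·0.4762) / (6) = 1.8254
  q = (10 - (4)·1.8254) / (7) = 0.3855
Change: (0.1587, -0.0907) → max |·| = 0.1587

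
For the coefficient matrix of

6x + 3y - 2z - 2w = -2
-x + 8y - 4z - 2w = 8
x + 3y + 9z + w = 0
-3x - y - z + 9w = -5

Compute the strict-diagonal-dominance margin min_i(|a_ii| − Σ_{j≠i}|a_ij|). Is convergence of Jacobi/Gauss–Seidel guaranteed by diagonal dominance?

row 1: |6| − (3+2+2) = -1
row 2: |8| − (1+4+2) = 1
row 3: |9| − (1+3+1) = 4
row 4: |9| − (3+1+1) = 4
minimum over rows = -1 → not strictly diagonally dominant

-1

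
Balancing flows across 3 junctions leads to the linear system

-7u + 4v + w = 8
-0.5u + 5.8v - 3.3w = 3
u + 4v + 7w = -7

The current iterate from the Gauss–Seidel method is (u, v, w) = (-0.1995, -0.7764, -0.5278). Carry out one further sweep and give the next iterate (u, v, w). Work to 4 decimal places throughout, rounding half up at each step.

One sweep:
  u = (8 - (4)·-0.7764 - (1)·-0.5278) / (-7) = -1.6619
  v = (3 - (-0.5)·-1.6619 - (-3.3)·-0.5278) / (5.8) = 0.0737
  w = (-7 - (1)·-1.6619 - (4)·0.0737) / (7) = -0.8047

(-1.6619, 0.0737, -0.8047)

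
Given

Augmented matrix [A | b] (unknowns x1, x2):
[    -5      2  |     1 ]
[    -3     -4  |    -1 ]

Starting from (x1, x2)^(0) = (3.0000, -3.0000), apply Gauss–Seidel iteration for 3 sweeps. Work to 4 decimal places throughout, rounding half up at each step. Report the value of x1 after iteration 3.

-0.1960

Iteration 1:
  x1 = (1 - (2)·-3.0000) / (-5) = -1.4000
  x2 = (-1 - (-3)·-1.4000) / (-4) = 1.3000
Iteration 2:
  x1 = (1 - (2)·1.3000) / (-5) = 0.3200
  x2 = (-1 - (-3)·0.3200) / (-4) = 0.0100
Iteration 3:
  x1 = (1 - (2)·0.0100) / (-5) = -0.1960
  x2 = (-1 - (-3)·-0.1960) / (-4) = 0.3970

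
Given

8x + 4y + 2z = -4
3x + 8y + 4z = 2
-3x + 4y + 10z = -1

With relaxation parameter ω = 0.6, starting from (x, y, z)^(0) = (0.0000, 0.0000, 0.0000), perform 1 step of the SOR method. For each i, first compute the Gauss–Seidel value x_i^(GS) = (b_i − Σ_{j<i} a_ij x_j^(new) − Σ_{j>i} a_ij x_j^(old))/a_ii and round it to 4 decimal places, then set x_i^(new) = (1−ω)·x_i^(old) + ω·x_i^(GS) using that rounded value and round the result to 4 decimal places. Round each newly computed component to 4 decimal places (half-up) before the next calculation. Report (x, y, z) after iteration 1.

Iteration 1:
  x: GS value = (-4 - (4)·0.0000 - (2)·0.0000) / (8) = -0.5000;  x ← (1−ω)·0.0000 + ω·-0.5000 = -0.3000
  y: GS value = (2 - (3)·-0.3000 - (4)·0.0000) / (8) = 0.3625;  y ← (1−ω)·0.0000 + ω·0.3625 = 0.2175
  z: GS value = (-1 - (-3)·-0.3000 - (4)·0.2175) / (10) = -0.2770;  z ← (1−ω)·0.0000 + ω·-0.2770 = -0.1662

(-0.3000, 0.2175, -0.1662)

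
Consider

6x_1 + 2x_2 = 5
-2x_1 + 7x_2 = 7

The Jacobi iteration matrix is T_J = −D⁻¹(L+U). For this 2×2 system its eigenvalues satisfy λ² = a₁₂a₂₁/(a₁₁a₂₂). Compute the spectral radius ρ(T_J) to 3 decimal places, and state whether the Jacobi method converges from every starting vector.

a₁₂a₂₁/(a₁₁a₂₂) = (2)·(-2) / ((6)·(7)) = -0.095238
ρ = √|-0.095238| = √0.095238 = 0.309
ρ < 1, so Jacobi converges

0.309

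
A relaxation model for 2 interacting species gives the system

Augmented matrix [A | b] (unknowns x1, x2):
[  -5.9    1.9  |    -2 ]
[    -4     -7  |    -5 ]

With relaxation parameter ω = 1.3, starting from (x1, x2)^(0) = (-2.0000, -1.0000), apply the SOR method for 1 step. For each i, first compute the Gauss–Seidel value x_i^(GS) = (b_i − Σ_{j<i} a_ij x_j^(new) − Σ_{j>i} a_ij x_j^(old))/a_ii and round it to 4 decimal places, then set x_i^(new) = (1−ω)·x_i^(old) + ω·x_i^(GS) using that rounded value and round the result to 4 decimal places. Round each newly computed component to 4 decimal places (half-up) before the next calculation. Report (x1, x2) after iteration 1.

(0.6220, 0.7666)

Iteration 1:
  x1: GS value = (-2 - (1.9)·-1.0000) / (-5.9) = 0.0169;  x1 ← (1−ω)·-2.0000 + ω·0.0169 = 0.6220
  x2: GS value = (-5 - (-4)·0.6220) / (-7) = 0.3589;  x2 ← (1−ω)·-1.0000 + ω·0.3589 = 0.7666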